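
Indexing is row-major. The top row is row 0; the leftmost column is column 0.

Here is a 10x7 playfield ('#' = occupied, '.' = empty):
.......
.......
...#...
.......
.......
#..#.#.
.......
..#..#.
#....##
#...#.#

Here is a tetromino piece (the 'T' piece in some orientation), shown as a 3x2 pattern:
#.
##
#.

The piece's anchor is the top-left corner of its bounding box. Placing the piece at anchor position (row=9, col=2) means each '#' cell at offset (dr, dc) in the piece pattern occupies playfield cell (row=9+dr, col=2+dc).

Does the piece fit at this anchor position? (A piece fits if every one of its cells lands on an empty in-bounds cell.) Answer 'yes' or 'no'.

Answer: no

Derivation:
Check each piece cell at anchor (9, 2):
  offset (0,0) -> (9,2): empty -> OK
  offset (1,0) -> (10,2): out of bounds -> FAIL
  offset (1,1) -> (10,3): out of bounds -> FAIL
  offset (2,0) -> (11,2): out of bounds -> FAIL
All cells valid: no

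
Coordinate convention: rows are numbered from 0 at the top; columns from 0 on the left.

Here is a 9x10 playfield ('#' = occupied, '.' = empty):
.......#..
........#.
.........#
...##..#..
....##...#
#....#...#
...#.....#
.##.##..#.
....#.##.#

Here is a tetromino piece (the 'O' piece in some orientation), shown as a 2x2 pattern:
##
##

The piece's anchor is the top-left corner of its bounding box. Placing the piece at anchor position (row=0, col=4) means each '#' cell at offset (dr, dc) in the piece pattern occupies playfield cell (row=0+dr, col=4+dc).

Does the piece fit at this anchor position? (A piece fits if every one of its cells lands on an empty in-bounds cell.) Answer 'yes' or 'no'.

Check each piece cell at anchor (0, 4):
  offset (0,0) -> (0,4): empty -> OK
  offset (0,1) -> (0,5): empty -> OK
  offset (1,0) -> (1,4): empty -> OK
  offset (1,1) -> (1,5): empty -> OK
All cells valid: yes

Answer: yes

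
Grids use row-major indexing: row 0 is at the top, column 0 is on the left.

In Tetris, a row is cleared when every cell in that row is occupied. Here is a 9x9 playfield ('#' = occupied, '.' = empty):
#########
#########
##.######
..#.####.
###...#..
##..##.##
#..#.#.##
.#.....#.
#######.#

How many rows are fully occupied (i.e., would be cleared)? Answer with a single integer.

Check each row:
  row 0: 0 empty cells -> FULL (clear)
  row 1: 0 empty cells -> FULL (clear)
  row 2: 1 empty cell -> not full
  row 3: 4 empty cells -> not full
  row 4: 5 empty cells -> not full
  row 5: 3 empty cells -> not full
  row 6: 4 empty cells -> not full
  row 7: 7 empty cells -> not full
  row 8: 1 empty cell -> not full
Total rows cleared: 2

Answer: 2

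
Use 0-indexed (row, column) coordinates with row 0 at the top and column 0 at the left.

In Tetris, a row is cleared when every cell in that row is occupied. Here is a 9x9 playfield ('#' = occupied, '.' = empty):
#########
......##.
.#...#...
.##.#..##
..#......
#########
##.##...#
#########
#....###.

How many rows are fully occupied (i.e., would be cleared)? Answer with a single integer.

Check each row:
  row 0: 0 empty cells -> FULL (clear)
  row 1: 7 empty cells -> not full
  row 2: 7 empty cells -> not full
  row 3: 4 empty cells -> not full
  row 4: 8 empty cells -> not full
  row 5: 0 empty cells -> FULL (clear)
  row 6: 4 empty cells -> not full
  row 7: 0 empty cells -> FULL (clear)
  row 8: 5 empty cells -> not full
Total rows cleared: 3

Answer: 3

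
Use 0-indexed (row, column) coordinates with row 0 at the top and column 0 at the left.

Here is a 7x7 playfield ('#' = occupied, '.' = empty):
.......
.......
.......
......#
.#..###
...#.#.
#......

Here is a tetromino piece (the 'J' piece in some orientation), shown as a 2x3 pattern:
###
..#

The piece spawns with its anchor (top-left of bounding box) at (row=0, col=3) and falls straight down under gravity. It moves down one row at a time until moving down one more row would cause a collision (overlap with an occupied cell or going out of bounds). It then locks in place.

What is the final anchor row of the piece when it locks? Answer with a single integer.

Answer: 2

Derivation:
Spawn at (row=0, col=3). Try each row:
  row 0: fits
  row 1: fits
  row 2: fits
  row 3: blocked -> lock at row 2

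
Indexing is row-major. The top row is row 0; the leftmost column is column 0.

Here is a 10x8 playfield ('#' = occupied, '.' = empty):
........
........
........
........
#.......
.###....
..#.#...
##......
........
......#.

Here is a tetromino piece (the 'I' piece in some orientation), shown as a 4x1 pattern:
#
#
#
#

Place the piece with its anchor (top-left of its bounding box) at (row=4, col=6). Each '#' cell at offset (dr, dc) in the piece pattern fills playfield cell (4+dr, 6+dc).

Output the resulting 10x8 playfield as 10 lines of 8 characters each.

Fill (4+0,6+0) = (4,6)
Fill (4+1,6+0) = (5,6)
Fill (4+2,6+0) = (6,6)
Fill (4+3,6+0) = (7,6)

Answer: ........
........
........
........
#.....#.
.###..#.
..#.#.#.
##....#.
........
......#.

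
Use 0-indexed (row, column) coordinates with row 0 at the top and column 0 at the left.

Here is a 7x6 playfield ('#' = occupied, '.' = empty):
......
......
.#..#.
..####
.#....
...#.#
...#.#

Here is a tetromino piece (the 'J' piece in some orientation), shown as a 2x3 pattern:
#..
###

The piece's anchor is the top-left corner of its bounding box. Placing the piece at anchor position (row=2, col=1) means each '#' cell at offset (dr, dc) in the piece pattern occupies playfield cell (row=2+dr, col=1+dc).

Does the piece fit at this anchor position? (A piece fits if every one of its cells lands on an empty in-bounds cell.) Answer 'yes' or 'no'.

Answer: no

Derivation:
Check each piece cell at anchor (2, 1):
  offset (0,0) -> (2,1): occupied ('#') -> FAIL
  offset (1,0) -> (3,1): empty -> OK
  offset (1,1) -> (3,2): occupied ('#') -> FAIL
  offset (1,2) -> (3,3): occupied ('#') -> FAIL
All cells valid: no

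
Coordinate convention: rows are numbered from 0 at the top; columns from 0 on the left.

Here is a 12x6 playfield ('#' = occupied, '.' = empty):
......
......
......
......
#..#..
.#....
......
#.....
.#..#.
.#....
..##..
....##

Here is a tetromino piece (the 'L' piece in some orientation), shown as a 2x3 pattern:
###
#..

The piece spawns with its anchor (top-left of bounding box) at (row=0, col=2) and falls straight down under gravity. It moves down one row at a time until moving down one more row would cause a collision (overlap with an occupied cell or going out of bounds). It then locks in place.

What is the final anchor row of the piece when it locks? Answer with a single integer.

Spawn at (row=0, col=2). Try each row:
  row 0: fits
  row 1: fits
  row 2: fits
  row 3: fits
  row 4: blocked -> lock at row 3

Answer: 3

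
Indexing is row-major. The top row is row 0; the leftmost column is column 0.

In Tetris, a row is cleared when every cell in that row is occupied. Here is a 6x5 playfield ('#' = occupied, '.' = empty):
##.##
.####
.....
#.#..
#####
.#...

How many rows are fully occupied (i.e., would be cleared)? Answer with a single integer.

Answer: 1

Derivation:
Check each row:
  row 0: 1 empty cell -> not full
  row 1: 1 empty cell -> not full
  row 2: 5 empty cells -> not full
  row 3: 3 empty cells -> not full
  row 4: 0 empty cells -> FULL (clear)
  row 5: 4 empty cells -> not full
Total rows cleared: 1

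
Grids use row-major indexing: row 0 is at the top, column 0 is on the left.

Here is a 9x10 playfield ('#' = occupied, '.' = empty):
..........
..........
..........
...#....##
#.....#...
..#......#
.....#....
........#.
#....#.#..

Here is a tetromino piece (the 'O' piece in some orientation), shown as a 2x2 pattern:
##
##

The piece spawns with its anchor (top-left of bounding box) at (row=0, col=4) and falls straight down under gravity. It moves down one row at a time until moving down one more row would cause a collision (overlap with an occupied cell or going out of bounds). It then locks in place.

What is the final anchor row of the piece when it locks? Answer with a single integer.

Answer: 4

Derivation:
Spawn at (row=0, col=4). Try each row:
  row 0: fits
  row 1: fits
  row 2: fits
  row 3: fits
  row 4: fits
  row 5: blocked -> lock at row 4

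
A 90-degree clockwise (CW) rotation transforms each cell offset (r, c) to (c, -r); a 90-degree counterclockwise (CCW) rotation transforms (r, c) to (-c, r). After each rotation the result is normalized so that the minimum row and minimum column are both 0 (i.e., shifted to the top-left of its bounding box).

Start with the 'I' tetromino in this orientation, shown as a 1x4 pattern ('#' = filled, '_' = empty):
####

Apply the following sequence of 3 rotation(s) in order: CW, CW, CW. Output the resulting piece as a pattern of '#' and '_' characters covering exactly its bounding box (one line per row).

Answer: #
#
#
#

Derivation:
Start:
####
After rotation 1 (CW):
#
#
#
#
After rotation 2 (CW):
####
After rotation 3 (CW):
#
#
#
#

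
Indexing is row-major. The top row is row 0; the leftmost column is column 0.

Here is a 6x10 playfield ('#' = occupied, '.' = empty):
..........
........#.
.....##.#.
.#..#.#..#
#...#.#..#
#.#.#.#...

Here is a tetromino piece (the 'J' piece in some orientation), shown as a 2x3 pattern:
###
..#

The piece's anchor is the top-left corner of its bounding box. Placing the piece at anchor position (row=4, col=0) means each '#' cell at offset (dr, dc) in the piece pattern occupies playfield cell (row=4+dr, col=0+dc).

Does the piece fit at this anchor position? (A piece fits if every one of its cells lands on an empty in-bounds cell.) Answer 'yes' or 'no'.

Answer: no

Derivation:
Check each piece cell at anchor (4, 0):
  offset (0,0) -> (4,0): occupied ('#') -> FAIL
  offset (0,1) -> (4,1): empty -> OK
  offset (0,2) -> (4,2): empty -> OK
  offset (1,2) -> (5,2): occupied ('#') -> FAIL
All cells valid: no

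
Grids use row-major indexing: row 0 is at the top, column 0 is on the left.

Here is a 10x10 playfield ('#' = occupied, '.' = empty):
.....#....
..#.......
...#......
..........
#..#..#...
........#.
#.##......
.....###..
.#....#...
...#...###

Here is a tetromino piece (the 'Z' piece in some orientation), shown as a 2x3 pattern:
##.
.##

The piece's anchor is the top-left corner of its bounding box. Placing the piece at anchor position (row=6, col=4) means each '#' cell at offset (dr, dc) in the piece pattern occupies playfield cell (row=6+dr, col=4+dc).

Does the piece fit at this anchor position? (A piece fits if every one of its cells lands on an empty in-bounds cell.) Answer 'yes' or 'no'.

Check each piece cell at anchor (6, 4):
  offset (0,0) -> (6,4): empty -> OK
  offset (0,1) -> (6,5): empty -> OK
  offset (1,1) -> (7,5): occupied ('#') -> FAIL
  offset (1,2) -> (7,6): occupied ('#') -> FAIL
All cells valid: no

Answer: no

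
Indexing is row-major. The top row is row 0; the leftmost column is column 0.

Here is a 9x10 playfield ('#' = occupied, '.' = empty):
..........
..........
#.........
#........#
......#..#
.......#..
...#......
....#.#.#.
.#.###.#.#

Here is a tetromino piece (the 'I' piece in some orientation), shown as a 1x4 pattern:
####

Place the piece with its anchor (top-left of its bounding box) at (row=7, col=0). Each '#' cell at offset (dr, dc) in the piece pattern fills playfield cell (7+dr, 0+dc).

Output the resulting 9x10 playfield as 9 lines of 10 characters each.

Answer: ..........
..........
#.........
#........#
......#..#
.......#..
...#......
#####.#.#.
.#.###.#.#

Derivation:
Fill (7+0,0+0) = (7,0)
Fill (7+0,0+1) = (7,1)
Fill (7+0,0+2) = (7,2)
Fill (7+0,0+3) = (7,3)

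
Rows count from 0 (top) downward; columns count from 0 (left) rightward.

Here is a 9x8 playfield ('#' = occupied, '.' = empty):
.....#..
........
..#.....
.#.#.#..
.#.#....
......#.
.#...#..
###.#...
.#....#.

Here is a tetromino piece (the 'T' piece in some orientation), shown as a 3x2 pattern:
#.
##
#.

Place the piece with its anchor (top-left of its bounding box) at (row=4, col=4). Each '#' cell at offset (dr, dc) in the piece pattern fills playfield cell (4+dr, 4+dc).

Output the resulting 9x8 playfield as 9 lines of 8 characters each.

Fill (4+0,4+0) = (4,4)
Fill (4+1,4+0) = (5,4)
Fill (4+1,4+1) = (5,5)
Fill (4+2,4+0) = (6,4)

Answer: .....#..
........
..#.....
.#.#.#..
.#.##...
....###.
.#..##..
###.#...
.#....#.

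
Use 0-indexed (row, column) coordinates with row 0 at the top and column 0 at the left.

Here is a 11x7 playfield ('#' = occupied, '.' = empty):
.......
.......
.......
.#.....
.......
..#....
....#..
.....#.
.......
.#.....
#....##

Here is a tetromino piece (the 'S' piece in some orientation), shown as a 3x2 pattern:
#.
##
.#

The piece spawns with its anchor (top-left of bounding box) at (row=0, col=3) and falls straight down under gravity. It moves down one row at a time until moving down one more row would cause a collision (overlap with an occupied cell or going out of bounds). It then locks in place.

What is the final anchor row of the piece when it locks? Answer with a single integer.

Spawn at (row=0, col=3). Try each row:
  row 0: fits
  row 1: fits
  row 2: fits
  row 3: fits
  row 4: blocked -> lock at row 3

Answer: 3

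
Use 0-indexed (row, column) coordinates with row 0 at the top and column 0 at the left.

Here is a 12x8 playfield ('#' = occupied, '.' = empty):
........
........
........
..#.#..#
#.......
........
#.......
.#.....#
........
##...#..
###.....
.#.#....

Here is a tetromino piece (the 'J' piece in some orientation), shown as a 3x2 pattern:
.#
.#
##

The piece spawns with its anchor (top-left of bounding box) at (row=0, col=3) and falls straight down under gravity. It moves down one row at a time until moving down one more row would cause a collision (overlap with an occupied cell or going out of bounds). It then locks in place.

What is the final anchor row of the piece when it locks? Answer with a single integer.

Spawn at (row=0, col=3). Try each row:
  row 0: fits
  row 1: blocked -> lock at row 0

Answer: 0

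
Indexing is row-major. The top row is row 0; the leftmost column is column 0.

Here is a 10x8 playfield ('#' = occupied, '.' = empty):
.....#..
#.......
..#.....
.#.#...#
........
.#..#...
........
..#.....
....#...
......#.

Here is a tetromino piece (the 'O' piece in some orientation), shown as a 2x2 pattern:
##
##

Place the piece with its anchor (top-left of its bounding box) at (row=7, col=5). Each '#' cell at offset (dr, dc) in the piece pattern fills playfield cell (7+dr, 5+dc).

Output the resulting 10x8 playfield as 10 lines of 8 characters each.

Fill (7+0,5+0) = (7,5)
Fill (7+0,5+1) = (7,6)
Fill (7+1,5+0) = (8,5)
Fill (7+1,5+1) = (8,6)

Answer: .....#..
#.......
..#.....
.#.#...#
........
.#..#...
........
..#..##.
....###.
......#.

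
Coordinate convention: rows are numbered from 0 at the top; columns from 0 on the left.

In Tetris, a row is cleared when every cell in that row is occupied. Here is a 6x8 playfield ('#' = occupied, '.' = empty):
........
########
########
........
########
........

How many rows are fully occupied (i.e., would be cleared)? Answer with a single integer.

Answer: 3

Derivation:
Check each row:
  row 0: 8 empty cells -> not full
  row 1: 0 empty cells -> FULL (clear)
  row 2: 0 empty cells -> FULL (clear)
  row 3: 8 empty cells -> not full
  row 4: 0 empty cells -> FULL (clear)
  row 5: 8 empty cells -> not full
Total rows cleared: 3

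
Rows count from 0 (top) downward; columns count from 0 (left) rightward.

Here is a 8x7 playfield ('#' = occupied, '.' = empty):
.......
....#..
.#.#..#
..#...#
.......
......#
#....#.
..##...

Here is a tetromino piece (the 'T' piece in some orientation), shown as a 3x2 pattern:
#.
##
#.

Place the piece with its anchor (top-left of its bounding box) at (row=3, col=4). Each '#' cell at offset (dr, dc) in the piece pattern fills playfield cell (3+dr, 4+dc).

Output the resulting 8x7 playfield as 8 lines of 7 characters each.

Answer: .......
....#..
.#.#..#
..#.#.#
....##.
....#.#
#....#.
..##...

Derivation:
Fill (3+0,4+0) = (3,4)
Fill (3+1,4+0) = (4,4)
Fill (3+1,4+1) = (4,5)
Fill (3+2,4+0) = (5,4)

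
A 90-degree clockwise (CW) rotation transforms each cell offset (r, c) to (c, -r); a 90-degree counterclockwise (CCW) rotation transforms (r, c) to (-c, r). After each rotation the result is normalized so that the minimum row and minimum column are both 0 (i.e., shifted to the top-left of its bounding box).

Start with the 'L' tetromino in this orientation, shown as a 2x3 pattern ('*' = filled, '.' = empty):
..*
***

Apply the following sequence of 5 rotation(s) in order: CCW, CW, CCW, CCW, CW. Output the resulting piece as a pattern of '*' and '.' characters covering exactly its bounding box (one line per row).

Answer: **
.*
.*

Derivation:
Start:
..*
***
After rotation 1 (CCW):
**
.*
.*
After rotation 2 (CW):
..*
***
After rotation 3 (CCW):
**
.*
.*
After rotation 4 (CCW):
***
*..
After rotation 5 (CW):
**
.*
.*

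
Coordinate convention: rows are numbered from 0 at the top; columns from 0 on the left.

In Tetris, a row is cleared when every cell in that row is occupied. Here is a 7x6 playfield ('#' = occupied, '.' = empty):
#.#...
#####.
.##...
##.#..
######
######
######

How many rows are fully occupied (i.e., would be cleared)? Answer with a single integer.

Answer: 3

Derivation:
Check each row:
  row 0: 4 empty cells -> not full
  row 1: 1 empty cell -> not full
  row 2: 4 empty cells -> not full
  row 3: 3 empty cells -> not full
  row 4: 0 empty cells -> FULL (clear)
  row 5: 0 empty cells -> FULL (clear)
  row 6: 0 empty cells -> FULL (clear)
Total rows cleared: 3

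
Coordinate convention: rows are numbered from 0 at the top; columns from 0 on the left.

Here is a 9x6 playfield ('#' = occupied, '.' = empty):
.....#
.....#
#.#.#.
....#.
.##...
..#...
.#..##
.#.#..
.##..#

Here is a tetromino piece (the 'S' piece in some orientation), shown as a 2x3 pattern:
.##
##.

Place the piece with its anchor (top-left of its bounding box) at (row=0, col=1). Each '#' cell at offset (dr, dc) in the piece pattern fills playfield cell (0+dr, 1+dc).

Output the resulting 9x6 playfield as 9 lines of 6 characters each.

Answer: ..##.#
.##..#
#.#.#.
....#.
.##...
..#...
.#..##
.#.#..
.##..#

Derivation:
Fill (0+0,1+1) = (0,2)
Fill (0+0,1+2) = (0,3)
Fill (0+1,1+0) = (1,1)
Fill (0+1,1+1) = (1,2)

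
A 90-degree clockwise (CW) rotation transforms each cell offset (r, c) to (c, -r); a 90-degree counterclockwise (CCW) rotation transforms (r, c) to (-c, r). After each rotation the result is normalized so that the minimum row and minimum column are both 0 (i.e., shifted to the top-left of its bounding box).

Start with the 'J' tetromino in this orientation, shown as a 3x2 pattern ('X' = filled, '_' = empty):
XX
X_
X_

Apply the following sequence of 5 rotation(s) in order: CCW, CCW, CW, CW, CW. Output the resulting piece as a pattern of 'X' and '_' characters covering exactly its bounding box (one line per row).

Start:
XX
X_
X_
After rotation 1 (CCW):
X__
XXX
After rotation 2 (CCW):
_X
_X
XX
After rotation 3 (CW):
X__
XXX
After rotation 4 (CW):
XX
X_
X_
After rotation 5 (CW):
XXX
__X

Answer: XXX
__X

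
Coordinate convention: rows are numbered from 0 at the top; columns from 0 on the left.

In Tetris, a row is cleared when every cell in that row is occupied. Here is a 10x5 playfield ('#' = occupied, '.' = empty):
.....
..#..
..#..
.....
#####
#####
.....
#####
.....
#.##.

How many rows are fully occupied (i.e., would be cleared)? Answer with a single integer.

Check each row:
  row 0: 5 empty cells -> not full
  row 1: 4 empty cells -> not full
  row 2: 4 empty cells -> not full
  row 3: 5 empty cells -> not full
  row 4: 0 empty cells -> FULL (clear)
  row 5: 0 empty cells -> FULL (clear)
  row 6: 5 empty cells -> not full
  row 7: 0 empty cells -> FULL (clear)
  row 8: 5 empty cells -> not full
  row 9: 2 empty cells -> not full
Total rows cleared: 3

Answer: 3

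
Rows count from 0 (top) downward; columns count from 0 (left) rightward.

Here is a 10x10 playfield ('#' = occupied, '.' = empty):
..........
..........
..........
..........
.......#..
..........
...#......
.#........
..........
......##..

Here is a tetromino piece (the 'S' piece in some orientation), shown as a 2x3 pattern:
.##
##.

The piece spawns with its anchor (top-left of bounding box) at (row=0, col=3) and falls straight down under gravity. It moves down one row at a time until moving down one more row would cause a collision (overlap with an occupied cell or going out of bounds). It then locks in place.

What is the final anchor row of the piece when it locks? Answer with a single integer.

Answer: 4

Derivation:
Spawn at (row=0, col=3). Try each row:
  row 0: fits
  row 1: fits
  row 2: fits
  row 3: fits
  row 4: fits
  row 5: blocked -> lock at row 4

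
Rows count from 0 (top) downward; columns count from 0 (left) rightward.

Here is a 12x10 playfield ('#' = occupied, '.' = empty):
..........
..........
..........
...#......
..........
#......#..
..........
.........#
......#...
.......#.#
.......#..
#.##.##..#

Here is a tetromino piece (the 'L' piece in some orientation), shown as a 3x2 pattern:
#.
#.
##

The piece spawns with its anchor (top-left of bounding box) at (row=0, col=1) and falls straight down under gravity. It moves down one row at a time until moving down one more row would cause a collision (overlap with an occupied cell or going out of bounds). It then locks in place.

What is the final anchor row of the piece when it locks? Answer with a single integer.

Spawn at (row=0, col=1). Try each row:
  row 0: fits
  row 1: fits
  row 2: fits
  row 3: fits
  row 4: fits
  row 5: fits
  row 6: fits
  row 7: fits
  row 8: fits
  row 9: blocked -> lock at row 8

Answer: 8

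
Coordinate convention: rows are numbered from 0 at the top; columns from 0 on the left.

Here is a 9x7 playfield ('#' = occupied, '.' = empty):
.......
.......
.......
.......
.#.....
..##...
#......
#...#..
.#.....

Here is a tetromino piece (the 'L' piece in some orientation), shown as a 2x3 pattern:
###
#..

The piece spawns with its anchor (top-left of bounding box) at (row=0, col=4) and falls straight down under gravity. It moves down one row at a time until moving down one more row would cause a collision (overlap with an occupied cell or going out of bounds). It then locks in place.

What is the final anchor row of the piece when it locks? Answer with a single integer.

Answer: 5

Derivation:
Spawn at (row=0, col=4). Try each row:
  row 0: fits
  row 1: fits
  row 2: fits
  row 3: fits
  row 4: fits
  row 5: fits
  row 6: blocked -> lock at row 5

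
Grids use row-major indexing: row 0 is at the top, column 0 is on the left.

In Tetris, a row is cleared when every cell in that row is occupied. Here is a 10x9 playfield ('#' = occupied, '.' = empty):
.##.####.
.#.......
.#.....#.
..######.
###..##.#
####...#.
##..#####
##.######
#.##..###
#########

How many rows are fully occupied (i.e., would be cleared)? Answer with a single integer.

Answer: 1

Derivation:
Check each row:
  row 0: 3 empty cells -> not full
  row 1: 8 empty cells -> not full
  row 2: 7 empty cells -> not full
  row 3: 3 empty cells -> not full
  row 4: 3 empty cells -> not full
  row 5: 4 empty cells -> not full
  row 6: 2 empty cells -> not full
  row 7: 1 empty cell -> not full
  row 8: 3 empty cells -> not full
  row 9: 0 empty cells -> FULL (clear)
Total rows cleared: 1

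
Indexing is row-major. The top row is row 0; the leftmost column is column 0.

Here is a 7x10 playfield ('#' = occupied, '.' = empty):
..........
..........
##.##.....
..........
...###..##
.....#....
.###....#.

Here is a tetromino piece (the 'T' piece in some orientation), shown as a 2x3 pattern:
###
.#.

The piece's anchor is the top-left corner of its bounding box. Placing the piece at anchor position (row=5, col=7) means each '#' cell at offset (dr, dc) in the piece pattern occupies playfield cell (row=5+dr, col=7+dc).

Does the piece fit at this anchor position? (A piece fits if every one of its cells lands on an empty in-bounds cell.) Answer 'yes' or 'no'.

Check each piece cell at anchor (5, 7):
  offset (0,0) -> (5,7): empty -> OK
  offset (0,1) -> (5,8): empty -> OK
  offset (0,2) -> (5,9): empty -> OK
  offset (1,1) -> (6,8): occupied ('#') -> FAIL
All cells valid: no

Answer: no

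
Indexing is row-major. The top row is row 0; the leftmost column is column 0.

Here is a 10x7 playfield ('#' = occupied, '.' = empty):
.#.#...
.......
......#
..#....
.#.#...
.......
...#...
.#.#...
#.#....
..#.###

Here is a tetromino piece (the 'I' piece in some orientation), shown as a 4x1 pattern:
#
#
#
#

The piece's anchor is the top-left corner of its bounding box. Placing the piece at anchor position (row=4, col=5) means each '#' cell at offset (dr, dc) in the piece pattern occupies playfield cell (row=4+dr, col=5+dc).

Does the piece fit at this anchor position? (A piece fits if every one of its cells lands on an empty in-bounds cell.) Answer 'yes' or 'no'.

Answer: yes

Derivation:
Check each piece cell at anchor (4, 5):
  offset (0,0) -> (4,5): empty -> OK
  offset (1,0) -> (5,5): empty -> OK
  offset (2,0) -> (6,5): empty -> OK
  offset (3,0) -> (7,5): empty -> OK
All cells valid: yes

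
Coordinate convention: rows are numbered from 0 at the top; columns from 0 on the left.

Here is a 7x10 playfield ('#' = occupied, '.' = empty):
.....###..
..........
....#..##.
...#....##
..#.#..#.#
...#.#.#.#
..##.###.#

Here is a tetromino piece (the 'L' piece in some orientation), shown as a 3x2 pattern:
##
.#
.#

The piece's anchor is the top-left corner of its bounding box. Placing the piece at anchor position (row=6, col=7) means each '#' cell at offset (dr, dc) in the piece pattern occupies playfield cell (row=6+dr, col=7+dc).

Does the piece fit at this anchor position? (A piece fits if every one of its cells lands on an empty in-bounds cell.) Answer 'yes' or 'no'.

Answer: no

Derivation:
Check each piece cell at anchor (6, 7):
  offset (0,0) -> (6,7): occupied ('#') -> FAIL
  offset (0,1) -> (6,8): empty -> OK
  offset (1,1) -> (7,8): out of bounds -> FAIL
  offset (2,1) -> (8,8): out of bounds -> FAIL
All cells valid: no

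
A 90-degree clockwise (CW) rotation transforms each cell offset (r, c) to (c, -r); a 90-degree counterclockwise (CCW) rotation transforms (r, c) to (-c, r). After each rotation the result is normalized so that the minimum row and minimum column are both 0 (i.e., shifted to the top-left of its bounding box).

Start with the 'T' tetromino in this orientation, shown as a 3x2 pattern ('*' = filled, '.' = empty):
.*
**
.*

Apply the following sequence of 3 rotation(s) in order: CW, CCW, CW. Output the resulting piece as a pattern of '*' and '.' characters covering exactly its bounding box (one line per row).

Answer: .*.
***

Derivation:
Start:
.*
**
.*
After rotation 1 (CW):
.*.
***
After rotation 2 (CCW):
.*
**
.*
After rotation 3 (CW):
.*.
***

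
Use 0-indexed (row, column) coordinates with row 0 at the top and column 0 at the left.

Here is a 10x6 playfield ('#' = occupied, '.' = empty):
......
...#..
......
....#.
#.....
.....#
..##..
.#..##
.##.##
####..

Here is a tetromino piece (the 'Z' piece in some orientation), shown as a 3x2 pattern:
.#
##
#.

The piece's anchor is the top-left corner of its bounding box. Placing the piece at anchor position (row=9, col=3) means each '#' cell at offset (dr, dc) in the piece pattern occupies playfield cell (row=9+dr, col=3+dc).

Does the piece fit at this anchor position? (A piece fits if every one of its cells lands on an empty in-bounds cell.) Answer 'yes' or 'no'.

Answer: no

Derivation:
Check each piece cell at anchor (9, 3):
  offset (0,1) -> (9,4): empty -> OK
  offset (1,0) -> (10,3): out of bounds -> FAIL
  offset (1,1) -> (10,4): out of bounds -> FAIL
  offset (2,0) -> (11,3): out of bounds -> FAIL
All cells valid: no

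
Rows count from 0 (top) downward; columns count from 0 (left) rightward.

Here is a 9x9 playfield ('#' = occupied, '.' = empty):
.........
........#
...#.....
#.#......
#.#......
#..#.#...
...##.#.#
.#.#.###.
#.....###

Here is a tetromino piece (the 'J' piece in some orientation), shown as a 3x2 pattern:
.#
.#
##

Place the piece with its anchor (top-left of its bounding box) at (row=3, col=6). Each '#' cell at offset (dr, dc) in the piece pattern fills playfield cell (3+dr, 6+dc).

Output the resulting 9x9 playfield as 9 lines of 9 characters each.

Fill (3+0,6+1) = (3,7)
Fill (3+1,6+1) = (4,7)
Fill (3+2,6+0) = (5,6)
Fill (3+2,6+1) = (5,7)

Answer: .........
........#
...#.....
#.#....#.
#.#....#.
#..#.###.
...##.#.#
.#.#.###.
#.....###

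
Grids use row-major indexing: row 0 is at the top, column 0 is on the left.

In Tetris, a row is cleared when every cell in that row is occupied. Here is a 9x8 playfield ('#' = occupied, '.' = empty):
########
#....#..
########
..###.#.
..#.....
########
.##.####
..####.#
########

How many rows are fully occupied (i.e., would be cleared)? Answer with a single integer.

Check each row:
  row 0: 0 empty cells -> FULL (clear)
  row 1: 6 empty cells -> not full
  row 2: 0 empty cells -> FULL (clear)
  row 3: 4 empty cells -> not full
  row 4: 7 empty cells -> not full
  row 5: 0 empty cells -> FULL (clear)
  row 6: 2 empty cells -> not full
  row 7: 3 empty cells -> not full
  row 8: 0 empty cells -> FULL (clear)
Total rows cleared: 4

Answer: 4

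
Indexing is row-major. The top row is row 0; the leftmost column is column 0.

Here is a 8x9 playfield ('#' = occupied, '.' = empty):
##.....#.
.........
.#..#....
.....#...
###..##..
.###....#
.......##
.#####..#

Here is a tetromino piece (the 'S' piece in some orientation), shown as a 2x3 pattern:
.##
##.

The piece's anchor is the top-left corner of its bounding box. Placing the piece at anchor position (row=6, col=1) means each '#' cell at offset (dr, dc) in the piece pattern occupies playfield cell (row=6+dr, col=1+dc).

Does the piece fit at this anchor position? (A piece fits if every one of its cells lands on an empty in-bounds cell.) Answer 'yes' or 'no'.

Answer: no

Derivation:
Check each piece cell at anchor (6, 1):
  offset (0,1) -> (6,2): empty -> OK
  offset (0,2) -> (6,3): empty -> OK
  offset (1,0) -> (7,1): occupied ('#') -> FAIL
  offset (1,1) -> (7,2): occupied ('#') -> FAIL
All cells valid: no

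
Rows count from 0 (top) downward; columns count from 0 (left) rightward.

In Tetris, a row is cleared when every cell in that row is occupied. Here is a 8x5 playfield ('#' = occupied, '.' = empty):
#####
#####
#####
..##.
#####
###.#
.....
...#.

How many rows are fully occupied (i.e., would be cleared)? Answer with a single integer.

Answer: 4

Derivation:
Check each row:
  row 0: 0 empty cells -> FULL (clear)
  row 1: 0 empty cells -> FULL (clear)
  row 2: 0 empty cells -> FULL (clear)
  row 3: 3 empty cells -> not full
  row 4: 0 empty cells -> FULL (clear)
  row 5: 1 empty cell -> not full
  row 6: 5 empty cells -> not full
  row 7: 4 empty cells -> not full
Total rows cleared: 4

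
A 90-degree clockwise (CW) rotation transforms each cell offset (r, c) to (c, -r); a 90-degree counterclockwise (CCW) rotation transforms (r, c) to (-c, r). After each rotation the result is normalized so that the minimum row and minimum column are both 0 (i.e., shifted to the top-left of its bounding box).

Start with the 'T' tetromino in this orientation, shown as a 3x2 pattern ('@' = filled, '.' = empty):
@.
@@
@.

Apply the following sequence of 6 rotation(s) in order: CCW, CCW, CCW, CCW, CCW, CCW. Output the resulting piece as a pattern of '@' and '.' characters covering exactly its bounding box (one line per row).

Start:
@.
@@
@.
After rotation 1 (CCW):
.@.
@@@
After rotation 2 (CCW):
.@
@@
.@
After rotation 3 (CCW):
@@@
.@.
After rotation 4 (CCW):
@.
@@
@.
After rotation 5 (CCW):
.@.
@@@
After rotation 6 (CCW):
.@
@@
.@

Answer: .@
@@
.@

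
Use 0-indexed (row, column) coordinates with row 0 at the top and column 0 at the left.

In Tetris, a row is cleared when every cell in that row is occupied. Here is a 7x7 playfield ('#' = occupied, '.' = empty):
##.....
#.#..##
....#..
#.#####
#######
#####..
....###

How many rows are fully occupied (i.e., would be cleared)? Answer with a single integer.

Answer: 1

Derivation:
Check each row:
  row 0: 5 empty cells -> not full
  row 1: 3 empty cells -> not full
  row 2: 6 empty cells -> not full
  row 3: 1 empty cell -> not full
  row 4: 0 empty cells -> FULL (clear)
  row 5: 2 empty cells -> not full
  row 6: 4 empty cells -> not full
Total rows cleared: 1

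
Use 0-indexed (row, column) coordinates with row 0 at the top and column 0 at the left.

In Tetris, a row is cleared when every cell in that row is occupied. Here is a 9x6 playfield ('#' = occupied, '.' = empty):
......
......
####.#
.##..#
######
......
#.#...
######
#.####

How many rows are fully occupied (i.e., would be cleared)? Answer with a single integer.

Answer: 2

Derivation:
Check each row:
  row 0: 6 empty cells -> not full
  row 1: 6 empty cells -> not full
  row 2: 1 empty cell -> not full
  row 3: 3 empty cells -> not full
  row 4: 0 empty cells -> FULL (clear)
  row 5: 6 empty cells -> not full
  row 6: 4 empty cells -> not full
  row 7: 0 empty cells -> FULL (clear)
  row 8: 1 empty cell -> not full
Total rows cleared: 2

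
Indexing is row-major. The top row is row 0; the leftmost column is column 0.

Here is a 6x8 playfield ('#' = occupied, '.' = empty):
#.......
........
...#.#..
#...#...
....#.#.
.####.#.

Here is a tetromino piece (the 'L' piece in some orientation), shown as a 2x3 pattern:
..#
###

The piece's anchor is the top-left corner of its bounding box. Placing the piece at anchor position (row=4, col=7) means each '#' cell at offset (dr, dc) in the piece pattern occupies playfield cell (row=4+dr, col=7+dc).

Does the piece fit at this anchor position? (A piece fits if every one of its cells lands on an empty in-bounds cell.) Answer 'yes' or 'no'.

Answer: no

Derivation:
Check each piece cell at anchor (4, 7):
  offset (0,2) -> (4,9): out of bounds -> FAIL
  offset (1,0) -> (5,7): empty -> OK
  offset (1,1) -> (5,8): out of bounds -> FAIL
  offset (1,2) -> (5,9): out of bounds -> FAIL
All cells valid: no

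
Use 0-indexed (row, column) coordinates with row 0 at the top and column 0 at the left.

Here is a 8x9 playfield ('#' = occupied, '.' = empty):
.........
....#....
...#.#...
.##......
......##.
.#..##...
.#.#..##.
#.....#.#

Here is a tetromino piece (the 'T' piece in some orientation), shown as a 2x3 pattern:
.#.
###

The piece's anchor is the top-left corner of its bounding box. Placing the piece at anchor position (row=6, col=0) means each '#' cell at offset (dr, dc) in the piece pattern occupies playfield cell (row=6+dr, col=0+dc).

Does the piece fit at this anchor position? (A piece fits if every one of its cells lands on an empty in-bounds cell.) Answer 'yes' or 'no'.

Answer: no

Derivation:
Check each piece cell at anchor (6, 0):
  offset (0,1) -> (6,1): occupied ('#') -> FAIL
  offset (1,0) -> (7,0): occupied ('#') -> FAIL
  offset (1,1) -> (7,1): empty -> OK
  offset (1,2) -> (7,2): empty -> OK
All cells valid: no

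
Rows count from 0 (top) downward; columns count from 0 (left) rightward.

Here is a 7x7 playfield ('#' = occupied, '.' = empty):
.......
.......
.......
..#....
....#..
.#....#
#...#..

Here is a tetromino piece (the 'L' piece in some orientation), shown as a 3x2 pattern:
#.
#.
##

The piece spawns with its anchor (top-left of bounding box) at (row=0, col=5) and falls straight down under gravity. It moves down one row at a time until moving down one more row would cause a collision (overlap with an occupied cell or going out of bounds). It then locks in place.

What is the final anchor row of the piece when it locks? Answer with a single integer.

Answer: 2

Derivation:
Spawn at (row=0, col=5). Try each row:
  row 0: fits
  row 1: fits
  row 2: fits
  row 3: blocked -> lock at row 2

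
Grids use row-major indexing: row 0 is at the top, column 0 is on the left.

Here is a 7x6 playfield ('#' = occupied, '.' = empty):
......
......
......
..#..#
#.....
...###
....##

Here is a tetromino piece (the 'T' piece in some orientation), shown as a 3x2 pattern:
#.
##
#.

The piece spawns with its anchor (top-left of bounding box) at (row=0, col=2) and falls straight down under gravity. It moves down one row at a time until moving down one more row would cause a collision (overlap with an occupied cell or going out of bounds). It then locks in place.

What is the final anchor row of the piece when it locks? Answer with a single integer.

Answer: 0

Derivation:
Spawn at (row=0, col=2). Try each row:
  row 0: fits
  row 1: blocked -> lock at row 0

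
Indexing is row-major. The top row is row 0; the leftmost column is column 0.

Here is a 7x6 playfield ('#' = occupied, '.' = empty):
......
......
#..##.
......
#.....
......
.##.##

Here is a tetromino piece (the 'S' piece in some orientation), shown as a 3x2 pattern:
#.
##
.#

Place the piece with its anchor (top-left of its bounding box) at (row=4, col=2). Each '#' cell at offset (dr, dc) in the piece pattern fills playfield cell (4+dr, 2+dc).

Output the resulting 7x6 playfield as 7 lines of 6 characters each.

Answer: ......
......
#..##.
......
#.#...
..##..
.#####

Derivation:
Fill (4+0,2+0) = (4,2)
Fill (4+1,2+0) = (5,2)
Fill (4+1,2+1) = (5,3)
Fill (4+2,2+1) = (6,3)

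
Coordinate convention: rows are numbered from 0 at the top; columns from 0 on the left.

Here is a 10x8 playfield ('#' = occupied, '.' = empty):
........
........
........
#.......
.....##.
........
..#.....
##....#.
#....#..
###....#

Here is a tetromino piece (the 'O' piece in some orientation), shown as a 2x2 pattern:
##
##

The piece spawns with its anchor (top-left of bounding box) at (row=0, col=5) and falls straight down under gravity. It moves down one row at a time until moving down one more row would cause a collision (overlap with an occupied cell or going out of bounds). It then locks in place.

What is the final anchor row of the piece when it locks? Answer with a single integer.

Answer: 2

Derivation:
Spawn at (row=0, col=5). Try each row:
  row 0: fits
  row 1: fits
  row 2: fits
  row 3: blocked -> lock at row 2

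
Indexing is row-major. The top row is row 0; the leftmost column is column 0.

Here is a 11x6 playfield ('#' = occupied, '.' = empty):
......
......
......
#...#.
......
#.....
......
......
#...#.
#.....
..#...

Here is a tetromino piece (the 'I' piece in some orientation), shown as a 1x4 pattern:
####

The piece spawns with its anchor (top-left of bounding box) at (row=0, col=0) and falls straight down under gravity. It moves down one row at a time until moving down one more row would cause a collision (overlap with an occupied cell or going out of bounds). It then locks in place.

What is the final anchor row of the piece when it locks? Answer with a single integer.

Spawn at (row=0, col=0). Try each row:
  row 0: fits
  row 1: fits
  row 2: fits
  row 3: blocked -> lock at row 2

Answer: 2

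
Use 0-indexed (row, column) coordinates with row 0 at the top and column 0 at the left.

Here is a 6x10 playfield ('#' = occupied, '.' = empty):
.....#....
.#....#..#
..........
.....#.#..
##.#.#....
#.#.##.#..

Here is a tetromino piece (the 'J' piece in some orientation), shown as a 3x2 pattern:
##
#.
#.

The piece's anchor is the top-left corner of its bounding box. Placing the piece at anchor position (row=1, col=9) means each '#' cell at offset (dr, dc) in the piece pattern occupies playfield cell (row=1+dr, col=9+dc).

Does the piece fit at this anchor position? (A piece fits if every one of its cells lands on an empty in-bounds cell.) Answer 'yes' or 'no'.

Check each piece cell at anchor (1, 9):
  offset (0,0) -> (1,9): occupied ('#') -> FAIL
  offset (0,1) -> (1,10): out of bounds -> FAIL
  offset (1,0) -> (2,9): empty -> OK
  offset (2,0) -> (3,9): empty -> OK
All cells valid: no

Answer: no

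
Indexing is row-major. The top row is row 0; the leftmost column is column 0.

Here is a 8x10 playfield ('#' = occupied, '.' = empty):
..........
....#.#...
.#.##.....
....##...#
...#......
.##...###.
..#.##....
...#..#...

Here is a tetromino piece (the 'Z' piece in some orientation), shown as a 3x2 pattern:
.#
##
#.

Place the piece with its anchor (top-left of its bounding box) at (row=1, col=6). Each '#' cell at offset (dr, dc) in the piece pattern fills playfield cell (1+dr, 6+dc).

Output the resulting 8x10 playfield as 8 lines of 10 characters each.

Answer: ..........
....#.##..
.#.##.##..
....###..#
...#......
.##...###.
..#.##....
...#..#...

Derivation:
Fill (1+0,6+1) = (1,7)
Fill (1+1,6+0) = (2,6)
Fill (1+1,6+1) = (2,7)
Fill (1+2,6+0) = (3,6)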